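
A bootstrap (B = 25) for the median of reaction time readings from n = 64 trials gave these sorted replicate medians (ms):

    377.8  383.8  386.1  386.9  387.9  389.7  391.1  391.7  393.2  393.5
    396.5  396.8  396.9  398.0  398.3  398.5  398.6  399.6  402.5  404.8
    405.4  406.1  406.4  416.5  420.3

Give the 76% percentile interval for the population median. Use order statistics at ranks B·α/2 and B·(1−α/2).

α = 0.24; lower rank = 25 × 0.120 = 3; upper rank = 25 × 0.880 = 22.
The 3rd smallest replicate is 386.1; the 22nd is 406.1.

(386.1, 406.1)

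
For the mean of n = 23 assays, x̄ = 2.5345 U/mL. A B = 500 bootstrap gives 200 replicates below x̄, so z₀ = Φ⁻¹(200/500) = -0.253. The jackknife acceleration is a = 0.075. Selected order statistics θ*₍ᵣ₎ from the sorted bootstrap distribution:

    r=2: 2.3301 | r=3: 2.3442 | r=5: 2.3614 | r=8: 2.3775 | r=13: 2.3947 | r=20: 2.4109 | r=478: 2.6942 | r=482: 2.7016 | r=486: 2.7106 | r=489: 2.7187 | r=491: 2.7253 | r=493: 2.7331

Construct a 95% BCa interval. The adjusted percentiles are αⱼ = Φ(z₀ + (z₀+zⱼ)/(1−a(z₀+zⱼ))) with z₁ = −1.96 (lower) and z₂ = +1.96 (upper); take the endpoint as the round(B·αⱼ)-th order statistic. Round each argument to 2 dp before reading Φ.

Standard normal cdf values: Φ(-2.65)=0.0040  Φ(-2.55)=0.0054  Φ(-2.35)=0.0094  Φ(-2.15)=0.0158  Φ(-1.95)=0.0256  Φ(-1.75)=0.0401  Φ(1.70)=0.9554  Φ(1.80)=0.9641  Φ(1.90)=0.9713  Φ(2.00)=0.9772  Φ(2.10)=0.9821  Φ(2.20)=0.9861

Lower: z₀ + z₁ = -0.253 + (-1.960) = -2.213; 1 − a(z₀+z₁) = 1 − (0.075)(-2.213) = 1.1660; argument = -0.253 + (-2.213)/1.1660 = -2.1510 → -2.15.
α₁ = Φ(-2.15) = 0.0158; rank = round(500 × 0.0158) = 8; θ*₍8₎ = 2.3775.
Upper: z₀ + z₂ = 1.707; 1 − a(z₀+z₂) = 0.8720; argument = 1.7046 → 1.70; α₂ = 0.9554; rank = 478; θ*₍478₎ = 2.6942.

(2.3775, 2.6942)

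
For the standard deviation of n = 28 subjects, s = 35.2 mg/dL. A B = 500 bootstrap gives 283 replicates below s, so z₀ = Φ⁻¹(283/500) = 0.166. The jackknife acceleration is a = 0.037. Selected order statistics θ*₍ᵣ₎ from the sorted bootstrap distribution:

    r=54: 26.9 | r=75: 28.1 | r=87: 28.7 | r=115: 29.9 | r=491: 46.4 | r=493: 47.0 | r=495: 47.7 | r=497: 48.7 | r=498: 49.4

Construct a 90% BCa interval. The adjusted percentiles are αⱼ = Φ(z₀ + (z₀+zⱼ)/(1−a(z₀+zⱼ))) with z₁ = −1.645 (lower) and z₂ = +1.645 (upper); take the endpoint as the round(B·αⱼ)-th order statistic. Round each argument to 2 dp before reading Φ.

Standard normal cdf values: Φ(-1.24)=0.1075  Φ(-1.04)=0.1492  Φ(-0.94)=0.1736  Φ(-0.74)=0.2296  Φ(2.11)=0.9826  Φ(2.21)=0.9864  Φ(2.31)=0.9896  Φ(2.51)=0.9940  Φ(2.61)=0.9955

Lower: z₀ + z₁ = 0.166 + (-1.645) = -1.479; 1 − a(z₀+z₁) = 1 − (0.037)(-1.479) = 1.0547; argument = 0.166 + (-1.479)/1.0547 = -1.2363 → -1.24.
α₁ = Φ(-1.24) = 0.1075; rank = round(500 × 0.1075) = 54; θ*₍54₎ = 26.9.
Upper: z₀ + z₂ = 1.811; 1 − a(z₀+z₂) = 0.9330; argument = 2.1071 → 2.11; α₂ = 0.9826; rank = 491; θ*₍491₎ = 46.4.

(26.9, 46.4)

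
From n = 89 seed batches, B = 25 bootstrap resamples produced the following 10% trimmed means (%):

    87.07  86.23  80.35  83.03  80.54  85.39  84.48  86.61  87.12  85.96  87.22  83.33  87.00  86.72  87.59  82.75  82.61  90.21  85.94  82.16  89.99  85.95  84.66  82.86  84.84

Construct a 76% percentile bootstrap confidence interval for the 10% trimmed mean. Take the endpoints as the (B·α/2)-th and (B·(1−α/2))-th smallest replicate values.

(82.16, 87.22)

Sorted replicates: 80.35, 80.54, 82.16, 82.61, 82.75, 82.86, 83.03, 83.33, 84.48, 84.66, 84.84, 85.39, 85.94, 85.95, 85.96, 86.23, 86.61, 86.72, 87.00, 87.07, 87.12, 87.22, 87.59, 89.99, 90.21
α = 0.24; lower rank = 25 × 0.120 = 3; upper rank = 25 × 0.880 = 22.
The 3rd smallest replicate is 82.16; the 22nd is 87.22.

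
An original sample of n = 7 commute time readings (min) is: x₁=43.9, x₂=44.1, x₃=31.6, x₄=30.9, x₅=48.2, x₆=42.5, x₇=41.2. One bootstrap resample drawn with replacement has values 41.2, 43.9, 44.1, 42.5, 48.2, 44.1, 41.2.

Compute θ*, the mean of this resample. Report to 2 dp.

Mean = (41.2 + 43.9 + 44.1 + 42.5 + 48.2 + 44.1 + 41.2) / 7 = 305.20 / 7 = 43.60

θ* = 43.60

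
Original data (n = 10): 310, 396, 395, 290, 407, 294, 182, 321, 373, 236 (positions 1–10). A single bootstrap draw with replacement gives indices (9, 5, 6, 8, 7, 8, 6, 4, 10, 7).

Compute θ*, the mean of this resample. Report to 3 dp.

Resample values: 373, 407, 294, 321, 182, 321, 294, 290, 236, 182.
Mean = (373 + 407 + 294 + 321 + 182 + 321 + 294 + 290 + 236 + 182) / 10 = 2900.0 / 10 = 290.000

θ* = 290.000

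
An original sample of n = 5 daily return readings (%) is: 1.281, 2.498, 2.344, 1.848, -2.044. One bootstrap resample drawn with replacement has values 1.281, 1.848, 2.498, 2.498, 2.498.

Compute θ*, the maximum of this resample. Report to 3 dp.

θ* = 2.498

Maximum = 2.498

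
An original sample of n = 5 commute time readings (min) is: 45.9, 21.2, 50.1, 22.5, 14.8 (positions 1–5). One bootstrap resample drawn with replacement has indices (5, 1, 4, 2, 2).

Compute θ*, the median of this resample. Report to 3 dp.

Resample values: 14.8, 45.9, 22.5, 21.2, 21.2.
Sorted: 14.8, 21.2, 21.2, 22.5, 45.9
Median = middle value = 21.200

θ* = 21.200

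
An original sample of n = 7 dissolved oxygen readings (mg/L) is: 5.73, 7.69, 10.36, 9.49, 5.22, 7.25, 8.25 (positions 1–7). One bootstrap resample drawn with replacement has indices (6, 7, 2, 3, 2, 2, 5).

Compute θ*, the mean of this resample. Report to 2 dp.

Resample values: 7.25, 8.25, 7.69, 10.36, 7.69, 7.69, 5.22.
Mean = (7.25 + 8.25 + 7.69 + 10.36 + 7.69 + 7.69 + 5.22) / 7 = 54.150 / 7 = 7.74

θ* = 7.74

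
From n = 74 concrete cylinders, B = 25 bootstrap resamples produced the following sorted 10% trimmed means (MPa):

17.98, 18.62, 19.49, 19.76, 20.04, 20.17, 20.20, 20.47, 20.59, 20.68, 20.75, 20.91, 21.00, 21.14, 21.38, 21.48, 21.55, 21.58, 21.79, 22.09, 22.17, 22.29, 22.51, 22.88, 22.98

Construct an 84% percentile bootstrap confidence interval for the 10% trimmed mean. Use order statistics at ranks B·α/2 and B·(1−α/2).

(18.62, 22.51)

α = 0.16; lower rank = 25 × 0.080 = 2; upper rank = 25 × 0.920 = 23.
The 2nd smallest replicate is 18.62; the 23rd is 22.51.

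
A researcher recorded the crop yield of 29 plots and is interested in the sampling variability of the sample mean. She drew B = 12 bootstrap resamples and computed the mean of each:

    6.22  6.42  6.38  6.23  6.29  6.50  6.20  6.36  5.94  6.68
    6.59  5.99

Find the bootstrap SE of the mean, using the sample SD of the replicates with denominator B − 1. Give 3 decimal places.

Bootstrap SE is the standard deviation of the 12 replicate means.
Mean of replicates: (6.22 + 6.42 + 6.38 + 6.23 + 6.29 + 6.50 + 6.20 + 6.36 + 5.94 + 6.68 + 6.59 + 5.99) / 12 = 75.8000 / 12 = 6.3167
Sum of squared deviations: (−0.0967)² + (+0.1033)² + (+0.0633)² + (−0.0867)² + (−0.0267)² + (+0.1833)² + (−0.1167)² + (+0.0433)² + (−0.3767)² + (+0.3633)² + (+0.2733)² + (−0.3267)² = 0.5367
Variance = 0.5367 / 11 = 0.0488
SE* = √0.0488

SE* = 0.221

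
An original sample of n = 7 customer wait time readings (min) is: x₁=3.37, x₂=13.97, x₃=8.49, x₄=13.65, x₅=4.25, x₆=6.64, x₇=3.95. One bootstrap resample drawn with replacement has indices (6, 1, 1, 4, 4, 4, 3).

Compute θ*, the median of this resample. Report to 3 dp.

θ* = 8.490

Resample values: 6.64, 3.37, 3.37, 13.65, 13.65, 13.65, 8.49.
Sorted: 3.37, 3.37, 6.64, 8.49, 13.65, 13.65, 13.65
Median = middle value = 8.490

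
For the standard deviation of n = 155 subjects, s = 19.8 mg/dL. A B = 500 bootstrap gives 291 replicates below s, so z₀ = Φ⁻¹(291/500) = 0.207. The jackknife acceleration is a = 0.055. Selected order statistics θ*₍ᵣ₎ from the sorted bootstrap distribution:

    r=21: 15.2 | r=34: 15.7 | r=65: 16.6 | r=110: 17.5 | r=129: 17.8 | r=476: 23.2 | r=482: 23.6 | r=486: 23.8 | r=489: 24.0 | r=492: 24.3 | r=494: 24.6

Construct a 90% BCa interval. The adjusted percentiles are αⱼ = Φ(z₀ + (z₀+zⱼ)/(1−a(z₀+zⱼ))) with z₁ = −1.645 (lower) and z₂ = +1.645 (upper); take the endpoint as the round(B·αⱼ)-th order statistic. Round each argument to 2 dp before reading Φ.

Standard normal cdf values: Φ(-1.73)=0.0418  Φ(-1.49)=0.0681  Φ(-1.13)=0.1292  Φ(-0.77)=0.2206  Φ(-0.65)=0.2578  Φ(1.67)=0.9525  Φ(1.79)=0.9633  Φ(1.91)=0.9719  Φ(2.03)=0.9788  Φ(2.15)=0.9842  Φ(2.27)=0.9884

(16.6, 24.6)

Lower: z₀ + z₁ = 0.207 + (-1.645) = -1.438; 1 − a(z₀+z₁) = 1 − (0.055)(-1.438) = 1.0791; argument = 0.207 + (-1.438)/1.0791 = -1.1256 → -1.13.
α₁ = Φ(-1.13) = 0.1292; rank = round(500 × 0.1292) = 65; θ*₍65₎ = 16.6.
Upper: z₀ + z₂ = 1.852; 1 − a(z₀+z₂) = 0.8981; argument = 2.2690 → 2.27; α₂ = 0.9884; rank = 494; θ*₍494₎ = 24.6.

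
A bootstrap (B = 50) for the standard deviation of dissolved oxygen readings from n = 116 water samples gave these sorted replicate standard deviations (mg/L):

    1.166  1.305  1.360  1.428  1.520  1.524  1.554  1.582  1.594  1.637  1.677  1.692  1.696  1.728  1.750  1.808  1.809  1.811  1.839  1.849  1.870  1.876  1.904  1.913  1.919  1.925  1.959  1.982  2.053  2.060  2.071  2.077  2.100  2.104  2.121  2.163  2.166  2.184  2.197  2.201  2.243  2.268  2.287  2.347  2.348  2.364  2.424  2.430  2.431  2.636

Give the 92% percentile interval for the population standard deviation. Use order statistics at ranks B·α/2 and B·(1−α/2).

α = 0.08; lower rank = 50 × 0.040 = 2; upper rank = 50 × 0.960 = 48.
The 2nd smallest replicate is 1.305; the 48th is 2.430.

(1.305, 2.430)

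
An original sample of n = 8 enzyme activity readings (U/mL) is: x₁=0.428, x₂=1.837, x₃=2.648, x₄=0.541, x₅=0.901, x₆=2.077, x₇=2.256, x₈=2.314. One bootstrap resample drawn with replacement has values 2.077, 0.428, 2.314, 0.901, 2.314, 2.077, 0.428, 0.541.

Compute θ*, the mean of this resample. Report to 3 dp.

θ* = 1.385

Mean = (2.077 + 0.428 + 2.314 + 0.901 + 2.314 + 2.077 + 0.428 + 0.541) / 8 = 11.0800 / 8 = 1.385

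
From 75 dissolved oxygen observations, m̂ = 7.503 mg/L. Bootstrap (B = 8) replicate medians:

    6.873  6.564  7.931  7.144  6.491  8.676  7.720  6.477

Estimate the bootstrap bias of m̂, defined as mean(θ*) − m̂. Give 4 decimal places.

mean(θ*) = (6.873 + 6.564 + 7.931 + 7.144 + 6.491 + 8.676 + 7.720 + 6.477) / 8 = 7.23450
bias = 7.23450 − 7.503

bias = −0.2685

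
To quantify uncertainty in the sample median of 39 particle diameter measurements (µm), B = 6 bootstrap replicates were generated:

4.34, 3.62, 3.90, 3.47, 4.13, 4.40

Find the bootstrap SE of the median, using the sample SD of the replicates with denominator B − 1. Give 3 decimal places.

Bootstrap SE is the standard deviation of the 6 replicate medians.
Mean of replicates: (4.34 + 3.62 + 3.90 + 3.47 + 4.13 + 4.40) / 6 = 23.8600 / 6 = 3.9767
Sum of squared deviations: (+0.3633)² + (−0.3567)² + (−0.0767)² + (−0.5067)² + (+0.1533)² + (+0.4233)² = 0.7245
Variance = 0.7245 / 5 = 0.1449
SE* = √0.1449

SE* = 0.381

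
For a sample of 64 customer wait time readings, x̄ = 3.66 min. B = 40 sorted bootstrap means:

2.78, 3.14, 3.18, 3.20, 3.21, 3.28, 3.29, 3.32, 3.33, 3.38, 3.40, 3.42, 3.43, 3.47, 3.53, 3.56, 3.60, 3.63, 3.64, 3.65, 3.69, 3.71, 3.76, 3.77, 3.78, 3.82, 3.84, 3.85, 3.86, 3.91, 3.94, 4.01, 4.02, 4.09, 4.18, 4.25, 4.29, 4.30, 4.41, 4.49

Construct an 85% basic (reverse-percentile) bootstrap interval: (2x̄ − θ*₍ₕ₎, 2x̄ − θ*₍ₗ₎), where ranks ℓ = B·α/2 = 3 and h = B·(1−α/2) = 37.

Percentile endpoints at ranks 3 and 37: θ*₍3₎ = 3.18, θ*₍37₎ = 4.29.
Basic interval reflects these around x̄:
  lower = 2 × 3.66 − 4.29 = 3.03
  upper = 2 × 3.66 − 3.18 = 4.14

(3.03, 4.14)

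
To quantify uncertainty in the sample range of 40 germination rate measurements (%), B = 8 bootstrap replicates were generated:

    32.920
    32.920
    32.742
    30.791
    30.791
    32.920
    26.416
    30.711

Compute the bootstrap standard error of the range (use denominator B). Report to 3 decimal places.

Bootstrap SE is the standard deviation of the 8 replicate ranges.
Mean of replicates: (32.920 + 32.920 + 32.742 + 30.791 + 30.791 + 32.920 + 26.416 + 30.711) / 8 = 250.2110 / 8 = 31.2764
Sum of squared deviations: (+1.6436)² + (+1.6436)² + (+1.4656)² + (−0.4854)² + (−0.4854)² + (+1.6436)² + (−4.8604)² + (−0.5654)² = 34.6666
Variance = 34.6666 / 8 = 4.3333
SE* = √4.3333

SE* = 2.082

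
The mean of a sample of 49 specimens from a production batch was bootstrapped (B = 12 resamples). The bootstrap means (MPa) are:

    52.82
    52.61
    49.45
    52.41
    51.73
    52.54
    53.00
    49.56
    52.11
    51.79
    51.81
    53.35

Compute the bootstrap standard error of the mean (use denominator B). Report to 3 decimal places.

SE* = 1.186

Bootstrap SE is the standard deviation of the 12 replicate means.
Mean of replicates: (52.82 + 52.61 + 49.45 + 52.41 + 51.73 + 52.54 + 53.00 + 49.56 + 52.11 + 51.79 + 51.81 + 53.35) / 12 = 623.1800 / 12 = 51.9317
Sum of squared deviations: (+0.8883)² + (+0.6783)² + (−2.4817)² + (+0.4783)² + (−0.2017)² + (+0.6083)² + (+1.0683)² + (−2.3717)² + (+0.1783)² + (−0.1417)² + (−0.1217)² + (+1.4183)² = 16.8920
Variance = 16.8920 / 12 = 1.4077
SE* = √1.4077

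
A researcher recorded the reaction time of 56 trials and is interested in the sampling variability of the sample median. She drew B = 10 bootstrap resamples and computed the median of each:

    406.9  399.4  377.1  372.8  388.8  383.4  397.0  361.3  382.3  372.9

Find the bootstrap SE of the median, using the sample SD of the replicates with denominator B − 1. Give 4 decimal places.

Bootstrap SE is the standard deviation of the 10 replicate medians.
Mean of replicates: (406.9 + 399.4 + 377.1 + 372.8 + 388.8 + 383.4 + 397.0 + 361.3 + 382.3 + 372.9) / 10 = 3841.90000 / 10 = 384.19000
Sum of squared deviations: (+22.71000)² + (+15.21000)² + (−7.09000)² + (−11.39000)² + (+4.61000)² + (−0.79000)² + (+12.81000)² + (−22.89000)² + (−1.89000)² + (−11.29000)² = 1768.04900
Variance = 1768.04900 / 9 = 196.44989
SE* = √196.44989

SE* = 14.0161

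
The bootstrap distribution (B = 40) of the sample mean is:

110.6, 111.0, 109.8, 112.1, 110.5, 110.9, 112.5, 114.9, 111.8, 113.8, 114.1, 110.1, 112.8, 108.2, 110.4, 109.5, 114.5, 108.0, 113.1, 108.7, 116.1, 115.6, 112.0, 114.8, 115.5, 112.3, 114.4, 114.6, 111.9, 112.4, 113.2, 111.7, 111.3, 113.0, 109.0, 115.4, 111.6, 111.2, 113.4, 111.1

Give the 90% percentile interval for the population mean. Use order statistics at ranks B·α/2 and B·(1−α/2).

(108.2, 115.5)

Sorted replicates: 108.0, 108.2, 108.7, 109.0, 109.5, 109.8, 110.1, 110.4, 110.5, 110.6, 110.9, 111.0, 111.1, 111.2, 111.3, 111.6, 111.7, 111.8, 111.9, 112.0, 112.1, 112.3, 112.4, 112.5, 112.8, 113.0, 113.1, 113.2, 113.4, 113.8, 114.1, 114.4, 114.5, 114.6, 114.8, 114.9, 115.4, 115.5, 115.6, 116.1
α = 0.10; lower rank = 40 × 0.050 = 2; upper rank = 40 × 0.950 = 38.
The 2nd smallest replicate is 108.2; the 38th is 115.5.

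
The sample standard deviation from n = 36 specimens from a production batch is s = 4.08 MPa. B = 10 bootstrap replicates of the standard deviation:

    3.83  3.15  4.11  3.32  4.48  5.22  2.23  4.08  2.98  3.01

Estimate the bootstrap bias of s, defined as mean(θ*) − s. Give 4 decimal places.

bias = −0.4390

mean(θ*) = (3.83 + 3.15 + 4.11 + 3.32 + 4.48 + 5.22 + 2.23 + 4.08 + 2.98 + 3.01) / 10 = 3.64100
bias = 3.64100 − 4.08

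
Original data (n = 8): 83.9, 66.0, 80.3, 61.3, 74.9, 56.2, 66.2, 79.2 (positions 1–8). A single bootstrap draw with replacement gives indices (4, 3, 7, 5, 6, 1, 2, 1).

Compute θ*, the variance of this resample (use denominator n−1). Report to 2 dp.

θ* = 113.28

Resample values: 61.3, 80.3, 66.2, 74.9, 56.2, 83.9, 66.0, 83.9.
Mean = 71.5875; sum of squared deviations = 792.9288
s² = 792.9288 / 7 = 113.2755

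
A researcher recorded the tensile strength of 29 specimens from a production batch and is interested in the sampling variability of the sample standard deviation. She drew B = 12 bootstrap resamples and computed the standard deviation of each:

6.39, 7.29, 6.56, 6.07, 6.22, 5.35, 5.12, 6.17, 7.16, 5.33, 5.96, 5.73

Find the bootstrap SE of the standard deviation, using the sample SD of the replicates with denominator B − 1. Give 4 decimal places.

Bootstrap SE is the standard deviation of the 12 replicate standard deviations.
Mean of replicates: (6.39 + 7.29 + 6.56 + 6.07 + 6.22 + 5.35 + 5.12 + 6.17 + 7.16 + 5.33 + 5.96 + 5.73) / 12 = 73.35000 / 12 = 6.11250
Sum of squared deviations: (+0.27750)² + (+1.17750)² + (+0.44750)² + (−0.04250)² + (+0.10750)² + (−0.76250)² + (−0.99250)² + (+0.05750)² + (+1.04750)² + (−0.78250)² + (−0.15250)² + (−0.38250)² = 5.12602
Variance = 5.12602 / 11 = 0.46600
SE* = √0.46600

SE* = 0.6826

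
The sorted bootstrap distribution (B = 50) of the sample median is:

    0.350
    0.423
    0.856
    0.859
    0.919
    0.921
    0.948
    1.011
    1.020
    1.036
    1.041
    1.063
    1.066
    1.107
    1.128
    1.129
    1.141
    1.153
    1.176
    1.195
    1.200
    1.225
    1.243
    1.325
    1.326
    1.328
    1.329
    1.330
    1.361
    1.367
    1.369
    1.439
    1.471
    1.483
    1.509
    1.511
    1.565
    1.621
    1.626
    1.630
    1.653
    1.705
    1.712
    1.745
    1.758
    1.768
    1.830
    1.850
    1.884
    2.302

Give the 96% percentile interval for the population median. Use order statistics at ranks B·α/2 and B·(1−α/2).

α = 0.04; lower rank = 50 × 0.020 = 1; upper rank = 50 × 0.980 = 49.
The 1st smallest replicate is 0.350; the 49th is 1.884.

(0.350, 1.884)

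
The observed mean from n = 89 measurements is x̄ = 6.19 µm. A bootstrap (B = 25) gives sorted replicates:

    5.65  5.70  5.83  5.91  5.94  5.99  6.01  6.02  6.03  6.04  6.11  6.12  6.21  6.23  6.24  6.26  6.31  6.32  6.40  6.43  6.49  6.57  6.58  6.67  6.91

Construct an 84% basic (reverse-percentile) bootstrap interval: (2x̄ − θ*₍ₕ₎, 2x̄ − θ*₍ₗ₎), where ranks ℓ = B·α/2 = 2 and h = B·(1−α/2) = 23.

(5.80, 6.68)

Percentile endpoints at ranks 2 and 23: θ*₍2₎ = 5.70, θ*₍23₎ = 6.58.
Basic interval reflects these around x̄:
  lower = 2 × 6.19 − 6.58 = 5.80
  upper = 2 × 6.19 − 5.70 = 6.68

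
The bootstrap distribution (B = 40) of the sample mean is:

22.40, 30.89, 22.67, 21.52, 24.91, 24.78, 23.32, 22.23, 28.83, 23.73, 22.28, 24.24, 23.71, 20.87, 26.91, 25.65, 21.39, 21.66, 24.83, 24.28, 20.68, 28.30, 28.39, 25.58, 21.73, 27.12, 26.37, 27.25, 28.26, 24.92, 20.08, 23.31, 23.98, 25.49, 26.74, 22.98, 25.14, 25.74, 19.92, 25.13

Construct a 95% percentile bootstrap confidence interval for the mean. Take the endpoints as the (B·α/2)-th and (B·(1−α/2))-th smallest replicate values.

Sorted replicates: 19.92, 20.08, 20.68, 20.87, 21.39, 21.52, 21.66, 21.73, 22.23, 22.28, 22.40, 22.67, 22.98, 23.31, 23.32, 23.71, 23.73, 23.98, 24.24, 24.28, 24.78, 24.83, 24.91, 24.92, 25.13, 25.14, 25.49, 25.58, 25.65, 25.74, 26.37, 26.74, 26.91, 27.12, 27.25, 28.26, 28.30, 28.39, 28.83, 30.89
α = 0.05; lower rank = 40 × 0.025 = 1; upper rank = 40 × 0.975 = 39.
The 1st smallest replicate is 19.92; the 39th is 28.83.

(19.92, 28.83)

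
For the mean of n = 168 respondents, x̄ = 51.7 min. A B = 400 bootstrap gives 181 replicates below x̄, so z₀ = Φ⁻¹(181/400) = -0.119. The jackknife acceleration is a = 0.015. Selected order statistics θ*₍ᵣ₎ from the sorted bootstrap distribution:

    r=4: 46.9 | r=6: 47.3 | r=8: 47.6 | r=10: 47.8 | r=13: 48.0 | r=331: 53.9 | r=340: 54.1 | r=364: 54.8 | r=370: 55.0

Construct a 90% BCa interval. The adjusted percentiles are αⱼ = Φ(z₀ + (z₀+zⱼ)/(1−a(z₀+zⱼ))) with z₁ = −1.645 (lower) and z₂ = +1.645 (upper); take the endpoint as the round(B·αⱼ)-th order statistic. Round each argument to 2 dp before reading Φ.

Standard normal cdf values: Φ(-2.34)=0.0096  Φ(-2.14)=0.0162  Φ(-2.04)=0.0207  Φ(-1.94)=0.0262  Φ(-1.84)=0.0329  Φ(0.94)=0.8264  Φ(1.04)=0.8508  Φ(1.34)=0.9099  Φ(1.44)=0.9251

(48.0, 55.0)

Lower: z₀ + z₁ = -0.119 + (-1.645) = -1.764; 1 − a(z₀+z₁) = 1 − (0.015)(-1.764) = 1.0265; argument = -0.119 + (-1.764)/1.0265 = -1.8375 → -1.84.
α₁ = Φ(-1.84) = 0.0329; rank = round(400 × 0.0329) = 13; θ*₍13₎ = 48.0.
Upper: z₀ + z₂ = 1.526; 1 − a(z₀+z₂) = 0.9771; argument = 1.4427 → 1.44; α₂ = 0.9251; rank = 370; θ*₍370₎ = 55.0.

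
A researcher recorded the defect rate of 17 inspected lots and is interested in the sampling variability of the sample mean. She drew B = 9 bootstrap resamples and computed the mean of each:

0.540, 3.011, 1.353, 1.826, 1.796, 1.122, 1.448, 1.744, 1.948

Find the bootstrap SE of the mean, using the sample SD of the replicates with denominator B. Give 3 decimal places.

SE* = 0.636

Bootstrap SE is the standard deviation of the 9 replicate means.
Mean of replicates: (0.540 + 3.011 + 1.353 + 1.826 + 1.796 + 1.122 + 1.448 + 1.744 + 1.948) / 9 = 14.7880 / 9 = 1.6431
Sum of squared deviations: (−1.1031)² + (+1.3679)² + (−0.2901)² + (+0.1829)² + (+0.1529)² + (−0.5211)² + (−0.1951)² + (+0.1009)² + (+0.3049)² = 3.6417
Variance = 3.6417 / 9 = 0.4046
SE* = √0.4046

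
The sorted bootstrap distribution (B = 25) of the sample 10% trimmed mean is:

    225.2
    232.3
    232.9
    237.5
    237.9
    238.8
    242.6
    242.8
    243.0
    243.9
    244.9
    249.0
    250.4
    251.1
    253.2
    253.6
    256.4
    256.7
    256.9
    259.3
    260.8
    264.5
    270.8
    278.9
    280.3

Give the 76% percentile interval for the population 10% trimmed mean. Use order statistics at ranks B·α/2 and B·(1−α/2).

α = 0.24; lower rank = 25 × 0.120 = 3; upper rank = 25 × 0.880 = 22.
The 3rd smallest replicate is 232.9; the 22nd is 264.5.

(232.9, 264.5)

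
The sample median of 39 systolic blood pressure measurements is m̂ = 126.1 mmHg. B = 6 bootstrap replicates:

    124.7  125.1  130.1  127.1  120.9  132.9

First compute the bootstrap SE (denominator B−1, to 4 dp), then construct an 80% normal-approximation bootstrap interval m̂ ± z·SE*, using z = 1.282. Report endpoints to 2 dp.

(120.65, 131.55)

Mean of replicates = 126.8000; sum of squared deviations = 90.3000; SE* = √(90.3000/5) = 4.2497
Margin = 1.282 × 4.2497 = 5.448
Interval: 126.1 ± 5.448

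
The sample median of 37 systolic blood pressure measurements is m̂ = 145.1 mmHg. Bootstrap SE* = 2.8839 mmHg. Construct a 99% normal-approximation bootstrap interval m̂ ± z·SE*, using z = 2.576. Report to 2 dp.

Margin = 2.576 × 2.8839 = 7.429
Interval: 145.1 ± 7.429

(137.67, 152.53)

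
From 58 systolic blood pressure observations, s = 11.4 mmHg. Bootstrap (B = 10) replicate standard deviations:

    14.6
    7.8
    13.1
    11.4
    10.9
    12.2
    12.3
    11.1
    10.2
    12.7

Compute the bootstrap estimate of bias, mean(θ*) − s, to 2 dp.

bias = +0.23

mean(θ*) = (14.6 + 7.8 + 13.1 + 11.4 + 10.9 + 12.2 + 12.3 + 11.1 + 10.2 + 12.7) / 10 = 11.630
bias = 11.630 − 11.4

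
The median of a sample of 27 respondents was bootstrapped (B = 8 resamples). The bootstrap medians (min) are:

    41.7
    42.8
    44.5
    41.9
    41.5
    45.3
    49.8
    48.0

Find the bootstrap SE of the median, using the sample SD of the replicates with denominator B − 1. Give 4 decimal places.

SE* = 3.1039

Bootstrap SE is the standard deviation of the 8 replicate medians.
Mean of replicates: (41.7 + 42.8 + 44.5 + 41.9 + 41.5 + 45.3 + 49.8 + 48.0) / 8 = 355.50000 / 8 = 44.43750
Sum of squared deviations: (−2.73750)² + (−1.63750)² + (+0.06250)² + (−2.53750)² + (−2.93750)² + (+0.86250)² + (+5.36250)² + (+3.56250)² = 67.43875
Variance = 67.43875 / 7 = 9.63411
SE* = √9.63411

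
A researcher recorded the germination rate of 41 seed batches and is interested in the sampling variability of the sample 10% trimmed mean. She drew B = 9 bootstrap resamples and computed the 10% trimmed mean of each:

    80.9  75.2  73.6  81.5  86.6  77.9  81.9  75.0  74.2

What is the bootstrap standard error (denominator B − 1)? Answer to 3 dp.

SE* = 4.443

Bootstrap SE is the standard deviation of the 9 replicate 10% trimmed means.
Mean of replicates: (80.9 + 75.2 + 73.6 + 81.5 + 86.6 + 77.9 + 81.9 + 75.0 + 74.2) / 9 = 706.8000 / 9 = 78.5333
Sum of squared deviations: (+2.3667)² + (−3.3333)² + (−4.9333)² + (+2.9667)² + (+8.0667)² + (−0.6333)² + (+3.3667)² + (−3.5333)² + (−4.3333)² = 157.9200
Variance = 157.9200 / 8 = 19.7400
SE* = √19.7400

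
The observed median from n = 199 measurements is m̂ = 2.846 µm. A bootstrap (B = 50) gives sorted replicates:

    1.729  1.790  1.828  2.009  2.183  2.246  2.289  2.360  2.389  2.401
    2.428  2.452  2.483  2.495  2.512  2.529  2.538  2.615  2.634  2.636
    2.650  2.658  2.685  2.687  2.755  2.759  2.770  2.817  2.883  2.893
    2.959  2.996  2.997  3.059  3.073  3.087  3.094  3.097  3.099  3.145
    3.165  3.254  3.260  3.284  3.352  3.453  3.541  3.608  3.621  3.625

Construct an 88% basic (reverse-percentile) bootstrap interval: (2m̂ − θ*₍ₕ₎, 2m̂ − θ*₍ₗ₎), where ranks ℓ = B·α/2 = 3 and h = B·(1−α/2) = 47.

Percentile endpoints at ranks 3 and 47: θ*₍3₎ = 1.828, θ*₍47₎ = 3.541.
Basic interval reflects these around m̂:
  lower = 2 × 2.846 − 3.541 = 2.151
  upper = 2 × 2.846 − 1.828 = 3.864

(2.151, 3.864)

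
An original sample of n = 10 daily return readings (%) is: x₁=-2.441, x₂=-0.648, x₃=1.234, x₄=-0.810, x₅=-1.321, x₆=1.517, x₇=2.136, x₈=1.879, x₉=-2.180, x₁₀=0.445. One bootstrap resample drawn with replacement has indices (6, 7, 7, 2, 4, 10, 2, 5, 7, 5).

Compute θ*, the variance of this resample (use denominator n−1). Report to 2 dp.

Resample values: 1.517, 2.136, 2.136, -0.648, -0.810, 0.445, -0.648, -1.321, 2.136, -1.321.
Mean = 0.3622; sum of squared deviations = 19.8609
s² = 19.8609 / 9 = 2.2068

θ* = 2.21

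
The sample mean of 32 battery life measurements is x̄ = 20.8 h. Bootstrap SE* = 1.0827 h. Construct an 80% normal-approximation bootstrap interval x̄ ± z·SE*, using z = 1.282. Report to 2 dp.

Margin = 1.282 × 1.0827 = 1.388
Interval: 20.8 ± 1.388

(19.41, 22.19)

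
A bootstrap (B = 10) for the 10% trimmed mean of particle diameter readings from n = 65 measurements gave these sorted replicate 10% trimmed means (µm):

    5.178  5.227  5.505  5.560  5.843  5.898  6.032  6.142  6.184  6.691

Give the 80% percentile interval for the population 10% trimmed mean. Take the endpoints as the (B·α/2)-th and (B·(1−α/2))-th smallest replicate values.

(5.178, 6.184)

α = 0.20; lower rank = 10 × 0.100 = 1; upper rank = 10 × 0.900 = 9.
The 1st smallest replicate is 5.178; the 9th is 6.184.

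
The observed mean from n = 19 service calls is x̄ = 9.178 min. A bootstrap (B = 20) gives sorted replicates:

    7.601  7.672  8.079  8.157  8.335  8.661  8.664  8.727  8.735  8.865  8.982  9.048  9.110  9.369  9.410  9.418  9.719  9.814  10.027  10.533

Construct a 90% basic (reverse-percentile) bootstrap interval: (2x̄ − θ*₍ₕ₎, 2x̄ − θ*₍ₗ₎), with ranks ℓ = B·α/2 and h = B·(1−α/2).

Percentile endpoints at ranks 1 and 19: θ*₍1₎ = 7.601, θ*₍19₎ = 10.027.
Basic interval reflects these around x̄:
  lower = 2 × 9.178 − 10.027 = 8.329
  upper = 2 × 9.178 − 7.601 = 10.755

(8.329, 10.755)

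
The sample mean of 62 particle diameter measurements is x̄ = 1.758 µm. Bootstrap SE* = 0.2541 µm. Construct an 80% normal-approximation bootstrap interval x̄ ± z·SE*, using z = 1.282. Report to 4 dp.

Margin = 1.282 × 0.2541 = 0.32576
Interval: 1.758 ± 0.32576

(1.4322, 2.0838)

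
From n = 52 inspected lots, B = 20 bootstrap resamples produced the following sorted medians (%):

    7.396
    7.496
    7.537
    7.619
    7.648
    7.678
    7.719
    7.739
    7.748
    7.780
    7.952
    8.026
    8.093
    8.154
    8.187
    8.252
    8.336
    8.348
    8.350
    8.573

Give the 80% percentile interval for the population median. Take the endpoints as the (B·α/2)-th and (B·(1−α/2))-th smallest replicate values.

(7.496, 8.348)

α = 0.20; lower rank = 20 × 0.100 = 2; upper rank = 20 × 0.900 = 18.
The 2nd smallest replicate is 7.496; the 18th is 8.348.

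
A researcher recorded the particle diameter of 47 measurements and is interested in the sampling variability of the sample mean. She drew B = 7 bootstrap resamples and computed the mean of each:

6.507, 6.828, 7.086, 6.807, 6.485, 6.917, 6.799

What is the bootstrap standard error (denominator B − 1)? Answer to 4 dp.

Bootstrap SE is the standard deviation of the 7 replicate means.
Mean of replicates: (6.507 + 6.828 + 7.086 + 6.807 + 6.485 + 6.917 + 6.799) / 7 = 47.42900 / 7 = 6.77557
Sum of squared deviations: (−0.26857)² + (+0.05243)² + (+0.31043)² + (+0.03143)² + (−0.29057)² + (+0.14143)² + (+0.02343)² = 0.27722
Variance = 0.27722 / 6 = 0.04620
SE* = √0.04620

SE* = 0.2149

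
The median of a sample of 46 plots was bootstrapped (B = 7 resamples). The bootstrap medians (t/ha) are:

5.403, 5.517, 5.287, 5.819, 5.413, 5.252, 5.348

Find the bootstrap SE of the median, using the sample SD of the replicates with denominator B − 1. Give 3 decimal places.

Bootstrap SE is the standard deviation of the 7 replicate medians.
Mean of replicates: (5.403 + 5.517 + 5.287 + 5.819 + 5.413 + 5.252 + 5.348) / 7 = 38.0390 / 7 = 5.4341
Sum of squared deviations: (−0.0311)² + (+0.0829)² + (−0.1471)² + (+0.3849)² + (−0.0211)² + (−0.1821)² + (−0.0861)² = 0.2186
Variance = 0.2186 / 6 = 0.0364
SE* = √0.0364

SE* = 0.191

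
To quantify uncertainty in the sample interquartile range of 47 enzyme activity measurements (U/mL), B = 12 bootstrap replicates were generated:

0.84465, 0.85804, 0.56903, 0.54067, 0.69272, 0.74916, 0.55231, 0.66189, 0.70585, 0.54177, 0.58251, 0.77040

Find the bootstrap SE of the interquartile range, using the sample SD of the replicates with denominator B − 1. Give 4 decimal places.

Bootstrap SE is the standard deviation of the 12 replicate interquartile ranges.
Mean of replicates: (0.84465 + 0.85804 + 0.56903 + 0.54067 + 0.69272 + 0.74916 + 0.55231 + 0.66189 + 0.70585 + 0.54177 + 0.58251 + 0.77040) / 12 = 8.069000 / 12 = 0.672417
Sum of squared deviations: (+0.172233)² + (+0.185623)² + (−0.103387)² + (−0.131747)² + (+0.020303)² + (+0.076743)² + (−0.120107)² + (−0.010527)² + (+0.033433)² + (−0.130647)² + (−0.089907)² + (+0.097983)² = 0.148875
Variance = 0.148875 / 11 = 0.013534
SE* = √0.013534

SE* = 0.1163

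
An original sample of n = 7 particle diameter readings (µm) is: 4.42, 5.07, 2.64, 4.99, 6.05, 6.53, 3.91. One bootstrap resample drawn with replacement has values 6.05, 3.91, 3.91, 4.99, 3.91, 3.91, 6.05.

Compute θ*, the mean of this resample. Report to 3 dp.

Mean = (6.05 + 3.91 + 3.91 + 4.99 + 3.91 + 3.91 + 6.05) / 7 = 32.730 / 7 = 4.676

θ* = 4.676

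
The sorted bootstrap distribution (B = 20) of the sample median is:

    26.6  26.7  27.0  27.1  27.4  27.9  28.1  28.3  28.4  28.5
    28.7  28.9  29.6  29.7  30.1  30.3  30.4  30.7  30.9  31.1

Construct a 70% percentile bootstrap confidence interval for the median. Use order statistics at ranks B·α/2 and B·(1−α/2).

(27.0, 30.4)

α = 0.30; lower rank = 20 × 0.150 = 3; upper rank = 20 × 0.850 = 17.
The 3rd smallest replicate is 27.0; the 17th is 30.4.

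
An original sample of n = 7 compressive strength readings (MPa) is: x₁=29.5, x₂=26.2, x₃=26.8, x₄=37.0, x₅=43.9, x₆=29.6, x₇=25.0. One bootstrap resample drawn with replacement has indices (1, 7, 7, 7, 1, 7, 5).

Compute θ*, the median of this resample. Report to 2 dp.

θ* = 25.00

Resample values: 29.5, 25.0, 25.0, 25.0, 29.5, 25.0, 43.9.
Sorted: 25.0, 25.0, 25.0, 25.0, 29.5, 29.5, 43.9
Median = middle value = 25.00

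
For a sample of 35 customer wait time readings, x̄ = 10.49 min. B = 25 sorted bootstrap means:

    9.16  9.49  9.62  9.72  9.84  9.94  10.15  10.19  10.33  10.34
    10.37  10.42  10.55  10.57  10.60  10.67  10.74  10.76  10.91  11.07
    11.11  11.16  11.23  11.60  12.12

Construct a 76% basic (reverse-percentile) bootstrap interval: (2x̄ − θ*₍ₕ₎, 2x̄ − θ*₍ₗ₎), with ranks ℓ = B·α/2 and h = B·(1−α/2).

(9.82, 11.36)

Percentile endpoints at ranks 3 and 22: θ*₍3₎ = 9.62, θ*₍22₎ = 11.16.
Basic interval reflects these around x̄:
  lower = 2 × 10.49 − 11.16 = 9.82
  upper = 2 × 10.49 − 9.62 = 11.36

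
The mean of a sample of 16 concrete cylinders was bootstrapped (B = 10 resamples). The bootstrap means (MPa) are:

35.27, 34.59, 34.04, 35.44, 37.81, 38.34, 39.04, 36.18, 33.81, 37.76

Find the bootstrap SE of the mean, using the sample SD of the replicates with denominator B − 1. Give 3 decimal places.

SE* = 1.888

Bootstrap SE is the standard deviation of the 10 replicate means.
Mean of replicates: (35.27 + 34.59 + 34.04 + 35.44 + 37.81 + 38.34 + 39.04 + 36.18 + 33.81 + 37.76) / 10 = 362.2800 / 10 = 36.2280
Sum of squared deviations: (−0.9580)² + (−1.6380)² + (−2.1880)² + (−0.7880)² + (+1.5820)² + (+2.1120)² + (+2.8120)² + (−0.0480)² + (−2.4180)² + (+1.5320)² = 32.0758
Variance = 32.0758 / 9 = 3.5640
SE* = √3.5640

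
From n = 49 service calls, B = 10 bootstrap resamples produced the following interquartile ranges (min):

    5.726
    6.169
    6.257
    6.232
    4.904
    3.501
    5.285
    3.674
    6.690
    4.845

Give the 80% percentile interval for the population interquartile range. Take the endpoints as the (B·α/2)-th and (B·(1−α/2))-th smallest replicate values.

(3.501, 6.257)

Sorted replicates: 3.501, 3.674, 4.845, 4.904, 5.285, 5.726, 6.169, 6.232, 6.257, 6.690
α = 0.20; lower rank = 10 × 0.100 = 1; upper rank = 10 × 0.900 = 9.
The 1st smallest replicate is 3.501; the 9th is 6.257.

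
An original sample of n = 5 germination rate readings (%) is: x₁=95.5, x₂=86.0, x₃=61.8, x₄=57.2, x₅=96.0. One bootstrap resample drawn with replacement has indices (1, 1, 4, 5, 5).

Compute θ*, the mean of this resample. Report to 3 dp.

Resample values: 95.5, 95.5, 57.2, 96.0, 96.0.
Mean = (95.5 + 95.5 + 57.2 + 96.0 + 96.0) / 5 = 440.20 / 5 = 88.040

θ* = 88.040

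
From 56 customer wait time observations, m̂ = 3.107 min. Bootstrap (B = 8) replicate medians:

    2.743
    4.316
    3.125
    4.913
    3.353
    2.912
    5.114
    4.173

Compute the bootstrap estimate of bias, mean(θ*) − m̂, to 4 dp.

mean(θ*) = (2.743 + 4.316 + 3.125 + 4.913 + 3.353 + 2.912 + 5.114 + 4.173) / 8 = 3.83113
bias = 3.83113 − 3.107

bias = +0.7241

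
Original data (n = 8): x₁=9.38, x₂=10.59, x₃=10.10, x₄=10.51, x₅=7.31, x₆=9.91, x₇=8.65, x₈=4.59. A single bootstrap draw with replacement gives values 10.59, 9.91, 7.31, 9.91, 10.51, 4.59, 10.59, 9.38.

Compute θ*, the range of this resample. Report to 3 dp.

Range = 10.59 − 4.59 = 6.000

θ* = 6.000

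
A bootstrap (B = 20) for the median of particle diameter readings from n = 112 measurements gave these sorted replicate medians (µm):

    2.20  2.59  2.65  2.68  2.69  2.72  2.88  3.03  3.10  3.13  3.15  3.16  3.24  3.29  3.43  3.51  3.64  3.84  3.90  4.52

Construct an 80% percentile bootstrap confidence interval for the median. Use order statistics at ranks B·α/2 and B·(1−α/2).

α = 0.20; lower rank = 20 × 0.100 = 2; upper rank = 20 × 0.900 = 18.
The 2nd smallest replicate is 2.59; the 18th is 3.84.

(2.59, 3.84)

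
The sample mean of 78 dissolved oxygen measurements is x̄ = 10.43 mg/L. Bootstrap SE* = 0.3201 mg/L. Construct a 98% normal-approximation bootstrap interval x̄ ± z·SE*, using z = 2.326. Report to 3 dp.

(9.685, 11.175)

Margin = 2.326 × 0.3201 = 0.7446
Interval: 10.43 ± 0.7446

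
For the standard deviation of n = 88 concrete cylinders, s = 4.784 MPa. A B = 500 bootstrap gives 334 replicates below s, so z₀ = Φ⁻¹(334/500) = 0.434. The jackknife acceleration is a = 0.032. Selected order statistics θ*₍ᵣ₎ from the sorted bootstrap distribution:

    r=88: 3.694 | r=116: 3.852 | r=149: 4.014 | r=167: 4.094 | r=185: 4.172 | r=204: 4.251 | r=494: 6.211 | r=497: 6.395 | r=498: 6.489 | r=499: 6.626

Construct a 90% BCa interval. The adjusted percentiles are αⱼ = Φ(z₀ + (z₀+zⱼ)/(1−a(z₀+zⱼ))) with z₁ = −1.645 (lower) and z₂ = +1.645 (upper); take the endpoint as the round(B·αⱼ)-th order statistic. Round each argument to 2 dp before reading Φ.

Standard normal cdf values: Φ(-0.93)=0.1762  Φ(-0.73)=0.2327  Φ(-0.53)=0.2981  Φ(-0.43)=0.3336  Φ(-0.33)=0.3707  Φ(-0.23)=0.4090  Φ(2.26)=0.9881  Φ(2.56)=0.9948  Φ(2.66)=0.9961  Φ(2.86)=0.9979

(3.852, 6.489)

Lower: z₀ + z₁ = 0.434 + (-1.645) = -1.211; 1 − a(z₀+z₁) = 1 − (0.032)(-1.211) = 1.0388; argument = 0.434 + (-1.211)/1.0388 = -0.7318 → -0.73.
α₁ = Φ(-0.73) = 0.2327; rank = round(500 × 0.2327) = 116; θ*₍116₎ = 3.852.
Upper: z₀ + z₂ = 2.079; 1 − a(z₀+z₂) = 0.9335; argument = 2.6612 → 2.66; α₂ = 0.9961; rank = 498; θ*₍498₎ = 6.489.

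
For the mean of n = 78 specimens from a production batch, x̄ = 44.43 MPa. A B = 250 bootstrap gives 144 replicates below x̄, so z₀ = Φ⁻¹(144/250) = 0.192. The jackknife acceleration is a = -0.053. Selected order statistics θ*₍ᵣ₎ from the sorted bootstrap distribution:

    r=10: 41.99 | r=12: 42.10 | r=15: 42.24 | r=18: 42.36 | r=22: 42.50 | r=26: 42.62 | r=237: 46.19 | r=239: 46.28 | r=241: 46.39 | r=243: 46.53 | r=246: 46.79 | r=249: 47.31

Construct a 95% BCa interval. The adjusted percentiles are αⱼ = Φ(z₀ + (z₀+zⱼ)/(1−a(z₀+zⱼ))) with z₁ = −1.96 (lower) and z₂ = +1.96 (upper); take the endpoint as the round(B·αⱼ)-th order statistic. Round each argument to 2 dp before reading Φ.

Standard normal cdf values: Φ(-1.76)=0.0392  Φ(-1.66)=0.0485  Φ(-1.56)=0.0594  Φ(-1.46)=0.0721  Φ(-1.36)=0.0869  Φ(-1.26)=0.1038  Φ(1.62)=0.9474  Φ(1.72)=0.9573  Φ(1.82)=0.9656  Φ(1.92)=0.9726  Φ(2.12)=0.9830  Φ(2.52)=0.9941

Lower: z₀ + z₁ = 0.192 + (-1.960) = -1.768; 1 − a(z₀+z₁) = 1 − (-0.053)(-1.768) = 0.9063; argument = 0.192 + (-1.768)/0.9063 = -1.7588 → -1.76.
α₁ = Φ(-1.76) = 0.0392; rank = round(250 × 0.0392) = 10; θ*₍10₎ = 41.99.
Upper: z₀ + z₂ = 2.152; 1 − a(z₀+z₂) = 1.1141; argument = 2.1237 → 2.12; α₂ = 0.9830; rank = 246; θ*₍246₎ = 46.79.

(41.99, 46.79)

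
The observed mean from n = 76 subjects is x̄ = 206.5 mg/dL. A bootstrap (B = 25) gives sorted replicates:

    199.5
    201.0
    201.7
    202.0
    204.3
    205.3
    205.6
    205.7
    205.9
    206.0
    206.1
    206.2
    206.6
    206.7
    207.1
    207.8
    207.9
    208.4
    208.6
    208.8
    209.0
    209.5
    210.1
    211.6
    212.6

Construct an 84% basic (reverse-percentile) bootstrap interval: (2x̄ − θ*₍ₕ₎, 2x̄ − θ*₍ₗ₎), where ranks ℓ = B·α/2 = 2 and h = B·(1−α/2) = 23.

(202.9, 212.0)

Percentile endpoints at ranks 2 and 23: θ*₍2₎ = 201.0, θ*₍23₎ = 210.1.
Basic interval reflects these around x̄:
  lower = 2 × 206.5 − 210.1 = 202.9
  upper = 2 × 206.5 − 201.0 = 212.0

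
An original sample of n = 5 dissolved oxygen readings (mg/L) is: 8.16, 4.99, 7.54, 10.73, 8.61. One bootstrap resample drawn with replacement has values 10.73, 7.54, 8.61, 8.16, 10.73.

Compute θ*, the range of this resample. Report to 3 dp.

Range = 10.73 − 7.54 = 3.190

θ* = 3.190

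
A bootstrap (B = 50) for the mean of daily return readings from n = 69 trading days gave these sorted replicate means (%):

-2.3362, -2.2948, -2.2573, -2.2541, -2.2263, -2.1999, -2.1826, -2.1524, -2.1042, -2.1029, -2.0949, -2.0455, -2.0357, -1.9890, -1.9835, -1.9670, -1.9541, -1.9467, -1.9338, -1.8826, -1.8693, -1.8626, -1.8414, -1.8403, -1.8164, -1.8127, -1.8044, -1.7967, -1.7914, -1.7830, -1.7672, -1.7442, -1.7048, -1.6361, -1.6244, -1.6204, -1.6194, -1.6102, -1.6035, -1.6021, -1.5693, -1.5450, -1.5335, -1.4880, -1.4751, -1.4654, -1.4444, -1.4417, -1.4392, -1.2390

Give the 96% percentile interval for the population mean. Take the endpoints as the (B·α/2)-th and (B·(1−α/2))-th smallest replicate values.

(-2.3362, -1.4392)

α = 0.04; lower rank = 50 × 0.020 = 1; upper rank = 50 × 0.980 = 49.
The 1st smallest replicate is -2.3362; the 49th is -1.4392.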